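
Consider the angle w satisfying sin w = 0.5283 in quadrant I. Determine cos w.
cos w = √(1 - sin²w) = 0.8491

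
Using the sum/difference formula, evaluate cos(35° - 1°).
cos(35° - 1°) = cos 35° cos 1° + sin 35° sin 1° = 0.829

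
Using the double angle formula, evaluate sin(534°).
sin(534°) = 2 sin 267° cos 267° = 0.1045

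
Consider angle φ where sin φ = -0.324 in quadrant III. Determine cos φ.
cos φ = ±√(1 - sin²φ) = -0.9461 (negative in QIII)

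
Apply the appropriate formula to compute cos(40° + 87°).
cos(40° + 87°) = cos 40° cos 87° - sin 40° sin 87° = -0.6018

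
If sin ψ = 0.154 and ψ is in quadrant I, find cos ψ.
cos ψ = 0.9881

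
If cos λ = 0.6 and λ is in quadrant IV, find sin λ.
sin λ = -0.8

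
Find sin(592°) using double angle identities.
sin(592°) = 2 sin 296° cos 296° = -0.788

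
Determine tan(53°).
tan(53°) = 1.327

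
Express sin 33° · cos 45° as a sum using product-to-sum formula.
sin 33° cos 45° = (1/2)[sin(33°+45°) + sin(33°-45°)]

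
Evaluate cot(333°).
cot(333°) = -1.963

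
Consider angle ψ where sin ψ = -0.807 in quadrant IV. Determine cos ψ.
cos ψ = √(1 - sin²ψ) = 0.5906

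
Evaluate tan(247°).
tan(247°) = 2.356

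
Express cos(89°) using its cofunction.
cos(89°) = sin(90° - 89°) = sin(1°)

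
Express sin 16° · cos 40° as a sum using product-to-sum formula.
sin 16° cos 40° = (1/2)[sin(16°+40°) + sin(16°-40°)]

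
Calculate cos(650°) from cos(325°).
cos(650°) = cos²325° - sin²325° = 0.342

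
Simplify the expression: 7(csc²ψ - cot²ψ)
7(csc²ψ - cot²ψ) = 7 (using Pythagorean identity)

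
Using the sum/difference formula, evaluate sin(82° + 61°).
sin(82° + 61°) = sin 82° cos 61° + cos 82° sin 61° = 0.6018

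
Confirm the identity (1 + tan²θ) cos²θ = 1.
LHS = sec²θ · cos²θ = (1/cos²θ) · cos²θ = 1 = RHS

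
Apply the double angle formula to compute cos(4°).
cos(4°) = cos²2° - sin²2° = 0.9976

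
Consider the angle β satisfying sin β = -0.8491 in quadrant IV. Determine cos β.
cos β = √(1 - sin²β) = 0.5282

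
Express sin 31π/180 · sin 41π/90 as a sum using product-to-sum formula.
sin 31π/180 sin 41π/90 = (1/2)[cos(31π/180-41π/90) - cos(31π/180+41π/90)]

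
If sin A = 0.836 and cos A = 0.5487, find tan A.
tan A = sin A / cos A = 1.524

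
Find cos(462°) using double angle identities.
cos(462°) = cos²231° - sin²231° = -0.2079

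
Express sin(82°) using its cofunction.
sin(82°) = cos(90° - 82°) = cos(8°)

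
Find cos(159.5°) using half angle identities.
cos(159.5°) = -√((1 + cos 319°)/2) = -0.9367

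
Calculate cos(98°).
cos(98°) = -0.1392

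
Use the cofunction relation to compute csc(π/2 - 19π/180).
csc(π/2 - 19π/180) = sec(19π/180) = 1.058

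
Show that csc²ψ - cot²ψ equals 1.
LHS = 1/sin²ψ - cos²ψ/sin²ψ = (1 - cos²ψ)/sin²ψ = sin²ψ/sin²ψ = 1 = RHS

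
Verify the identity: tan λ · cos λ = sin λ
LHS = (sin λ/cos λ) · cos λ = sin λ = RHS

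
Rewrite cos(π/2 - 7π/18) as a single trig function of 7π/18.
cos(π/2 - 7π/18) = sin(7π/18)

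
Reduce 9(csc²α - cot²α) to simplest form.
9(csc²α - cot²α) = 9 (using Pythagorean identity)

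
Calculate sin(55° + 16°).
sin(55° + 16°) = sin 55° cos 16° + cos 55° sin 16° = 0.9455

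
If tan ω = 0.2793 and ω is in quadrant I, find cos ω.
cos ω = 0.9631 (using tan²ω + 1 = sec²ω)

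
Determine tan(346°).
tan(346°) = -0.2493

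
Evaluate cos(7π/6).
cos(7π/6) = -√3/2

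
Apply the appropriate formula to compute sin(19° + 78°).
sin(19° + 78°) = sin 19° cos 78° + cos 19° sin 78° = 0.9925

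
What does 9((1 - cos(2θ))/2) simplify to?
9((1 - cos(2θ))/2) = 9(sin²θ) (using Power reduction)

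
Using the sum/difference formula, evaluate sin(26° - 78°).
sin(26° - 78°) = sin 26° cos 78° - cos 26° sin 78° = -0.788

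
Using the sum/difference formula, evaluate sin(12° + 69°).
sin(12° + 69°) = sin 12° cos 69° + cos 12° sin 69° = 0.9877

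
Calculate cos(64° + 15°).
cos(64° + 15°) = cos 64° cos 15° - sin 64° sin 15° = 0.1908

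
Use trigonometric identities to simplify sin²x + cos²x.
sin²x + cos²x = 1 (using Pythagorean identity)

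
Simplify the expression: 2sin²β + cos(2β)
2sin²β + cos(2β) = 1 (using Double angle)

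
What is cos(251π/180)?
cos(251π/180) = -0.3256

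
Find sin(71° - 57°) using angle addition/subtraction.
sin(71° - 57°) = sin 71° cos 57° - cos 71° sin 57° = 0.2419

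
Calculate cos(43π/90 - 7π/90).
cos(43π/90 - 7π/90) = cos 43π/90 cos 7π/90 + sin 43π/90 sin 7π/90 = 0.309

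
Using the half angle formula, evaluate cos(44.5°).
cos(44.5°) = √((1 + cos 89°)/2) = 0.7133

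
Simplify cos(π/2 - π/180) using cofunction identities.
cos(π/2 - π/180) = sin(π/180)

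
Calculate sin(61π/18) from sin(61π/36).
sin(61π/18) = 2 sin 61π/36 cos 61π/36 = -0.9397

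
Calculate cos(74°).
cos(74°) = 0.2756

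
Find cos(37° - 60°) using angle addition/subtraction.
cos(37° - 60°) = cos 37° cos 60° + sin 37° sin 60° = 0.9205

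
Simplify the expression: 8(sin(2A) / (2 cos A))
8(sin(2A) / (2 cos A)) = 8(sin A) (using Double angle)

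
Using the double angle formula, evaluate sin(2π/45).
sin(2π/45) = 2 sin π/45 cos π/45 = 0.1392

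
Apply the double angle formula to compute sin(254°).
sin(254°) = 2 sin 127° cos 127° = -0.9613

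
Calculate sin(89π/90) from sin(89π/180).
sin(89π/90) = 2 sin 89π/180 cos 89π/180 = 0.0349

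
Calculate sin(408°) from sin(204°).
sin(408°) = 2 sin 204° cos 204° = 0.7431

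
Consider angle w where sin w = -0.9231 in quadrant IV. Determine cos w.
cos w = √(1 - sin²w) = 0.3846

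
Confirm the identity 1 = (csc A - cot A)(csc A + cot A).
RHS = csc²A - cot²A = (1 + cot²A) - cot²A = 1 = LHS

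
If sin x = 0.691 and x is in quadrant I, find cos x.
cos x = 0.7229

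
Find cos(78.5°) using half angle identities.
cos(78.5°) = √((1 + cos 157°)/2) = 0.1994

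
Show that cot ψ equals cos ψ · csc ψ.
RHS = cos ψ · (1/sin ψ) = cos ψ/sin ψ = cot ψ = LHS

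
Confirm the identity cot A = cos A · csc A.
RHS = cos A · (1/sin A) = cos A/sin A = cot A = LHS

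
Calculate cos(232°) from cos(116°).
cos(232°) = cos²116° - sin²116° = -0.6157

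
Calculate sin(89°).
sin(89°) = 0.9998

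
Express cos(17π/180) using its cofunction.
cos(17π/180) = sin(π/2 - 17π/180) = sin(73π/180)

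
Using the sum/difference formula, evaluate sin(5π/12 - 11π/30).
sin(5π/12 - 11π/30) = sin 5π/12 cos 11π/30 - cos 5π/12 sin 11π/30 = 0.1564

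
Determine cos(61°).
cos(61°) = 0.4848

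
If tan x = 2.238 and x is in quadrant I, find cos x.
cos x = 0.408 (using tan²x + 1 = sec²x)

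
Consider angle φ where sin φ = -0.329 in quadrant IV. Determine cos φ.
cos φ = √(1 - sin²φ) = 0.9443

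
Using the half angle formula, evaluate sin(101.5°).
sin(101.5°) = √((1 - cos 203°)/2) = 0.9799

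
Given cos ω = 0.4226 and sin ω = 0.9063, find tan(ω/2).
tan(ω/2) = sin ω / (1 + cos ω) = 0.6371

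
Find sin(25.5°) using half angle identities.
sin(25.5°) = √((1 - cos 51°)/2) = 0.4305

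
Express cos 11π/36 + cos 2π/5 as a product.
cos 11π/36 + cos 2π/5 = 2 cos(127π/360) cos(-17π/360)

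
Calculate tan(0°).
tan(0°) = 0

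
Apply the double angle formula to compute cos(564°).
cos(564°) = cos²282° - sin²282° = -0.9135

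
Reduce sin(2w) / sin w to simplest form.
sin(2w) / sin w = 2 cos w (using Double angle)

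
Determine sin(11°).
sin(11°) = 0.1908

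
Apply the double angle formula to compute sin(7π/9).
sin(7π/9) = 2 sin 7π/18 cos 7π/18 = 0.6428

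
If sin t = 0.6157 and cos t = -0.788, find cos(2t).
cos(2t) = cos²t - sin²t = 0.2419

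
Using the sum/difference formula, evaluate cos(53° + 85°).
cos(53° + 85°) = cos 53° cos 85° - sin 53° sin 85° = -0.7431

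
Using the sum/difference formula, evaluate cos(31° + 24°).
cos(31° + 24°) = cos 31° cos 24° - sin 31° sin 24° = 0.5736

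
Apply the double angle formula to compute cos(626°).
cos(626°) = cos²313° - sin²313° = -0.06976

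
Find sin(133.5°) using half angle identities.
sin(133.5°) = √((1 - cos 267°)/2) = 0.7254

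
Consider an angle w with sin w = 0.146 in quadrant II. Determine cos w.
cos w = ±√(1 - sin²w) = -0.9893 (negative in QII)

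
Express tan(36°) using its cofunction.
tan(36°) = cot(90° - 36°) = cot(54°)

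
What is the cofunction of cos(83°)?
cos(83°) = sin(90° - 83°) = sin(7°)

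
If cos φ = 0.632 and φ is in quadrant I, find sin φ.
sin φ = 0.775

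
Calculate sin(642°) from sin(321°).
sin(642°) = 2 sin 321° cos 321° = -0.9781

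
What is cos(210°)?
cos(210°) = -√3/2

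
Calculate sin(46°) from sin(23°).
sin(46°) = 2 sin 23° cos 23° = 0.7193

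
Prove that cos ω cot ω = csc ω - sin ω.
RHS = 1/sin ω - sin ω = (1 - sin²ω)/sin ω = cos²ω/sin ω = cos ω · (cos ω/sin ω) = cos ω cot ω = LHS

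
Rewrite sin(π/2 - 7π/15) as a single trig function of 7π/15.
sin(π/2 - 7π/15) = cos(7π/15)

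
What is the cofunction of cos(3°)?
cos(3°) = sin(90° - 3°) = sin(87°)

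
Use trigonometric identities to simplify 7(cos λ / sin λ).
7(cos λ / sin λ) = 7(cot λ) (using Quotient identity)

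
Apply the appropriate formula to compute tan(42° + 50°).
tan(42° + 50°) = (tan 42° + tan 50°)/(1 - tan 42° tan 50°) = -28.64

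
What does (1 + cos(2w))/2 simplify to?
(1 + cos(2w))/2 = cos²w (using Power reduction)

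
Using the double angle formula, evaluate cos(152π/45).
cos(152π/45) = cos²76π/45 - sin²76π/45 = -0.3746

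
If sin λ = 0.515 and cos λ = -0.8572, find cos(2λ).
cos(2λ) = cos²λ - sin²λ = 0.4696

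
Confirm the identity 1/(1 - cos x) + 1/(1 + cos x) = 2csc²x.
LHS = [(1 + cos x) + (1 - cos x)] / [(1 - cos x)(1 + cos x)] = 2/(1 - cos²x) = 2/sin²x = 2csc²x = RHS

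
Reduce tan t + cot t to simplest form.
tan t + cot t = sec t csc t (using Quotient identities)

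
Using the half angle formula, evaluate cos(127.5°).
cos(127.5°) = -√((1 + cos 255°)/2) = -0.6088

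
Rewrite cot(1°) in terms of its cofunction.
cot(1°) = tan(90° - 1°) = tan(89°)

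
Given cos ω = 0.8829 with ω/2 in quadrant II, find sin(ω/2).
sin(ω/2) = ±√((1 - cos ω)/2); positive since ω/2 ∈ QII, so sin(ω/2) = 0.242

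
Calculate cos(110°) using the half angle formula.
cos(110°) = -√((1 + cos 220°)/2) = -0.342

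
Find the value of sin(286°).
sin(286°) = -0.9613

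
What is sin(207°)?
sin(207°) = -0.454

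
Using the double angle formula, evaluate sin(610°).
sin(610°) = 2 sin 305° cos 305° = -0.9397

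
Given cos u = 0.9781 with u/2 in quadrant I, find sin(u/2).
sin(u/2) = ±√((1 - cos u)/2); positive since u/2 ∈ QI, so sin(u/2) = 0.1046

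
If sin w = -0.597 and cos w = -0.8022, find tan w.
tan w = sin w / cos w = 0.7442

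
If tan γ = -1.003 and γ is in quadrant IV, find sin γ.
sin γ = -0.7082 (using tan²γ + 1 = sec²γ)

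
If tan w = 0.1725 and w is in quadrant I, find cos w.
cos w = 0.9854 (using tan²w + 1 = sec²w)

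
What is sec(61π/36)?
sec(61π/36) = 1.743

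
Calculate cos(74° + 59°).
cos(74° + 59°) = cos 74° cos 59° - sin 74° sin 59° = -0.682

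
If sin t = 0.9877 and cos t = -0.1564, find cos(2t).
cos(2t) = cos²t - sin²t = -0.9511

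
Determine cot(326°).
cot(326°) = -1.483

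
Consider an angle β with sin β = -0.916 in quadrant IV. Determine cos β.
cos β = √(1 - sin²β) = 0.4012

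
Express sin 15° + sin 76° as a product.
sin 15° + sin 76° = 2 sin(45.5°) cos(-30.5°)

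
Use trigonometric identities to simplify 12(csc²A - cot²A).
12(csc²A - cot²A) = 12 (using Pythagorean identity)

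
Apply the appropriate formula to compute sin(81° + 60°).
sin(81° + 60°) = sin 81° cos 60° + cos 81° sin 60° = 0.6293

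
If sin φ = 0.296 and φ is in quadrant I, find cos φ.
cos φ = 0.9552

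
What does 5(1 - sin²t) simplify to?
5(1 - sin²t) = 5(cos²t) (using Pythagorean identity)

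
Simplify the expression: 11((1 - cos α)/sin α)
11((1 - cos α)/sin α) = 11(tan(α/2)) (using Half angle)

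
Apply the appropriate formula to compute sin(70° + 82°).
sin(70° + 82°) = sin 70° cos 82° + cos 70° sin 82° = 0.4695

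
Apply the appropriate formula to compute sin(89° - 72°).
sin(89° - 72°) = sin 89° cos 72° - cos 89° sin 72° = 0.2924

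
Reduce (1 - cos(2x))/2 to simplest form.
(1 - cos(2x))/2 = sin²x (using Power reduction)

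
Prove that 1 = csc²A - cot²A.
RHS = 1/sin²A - cos²A/sin²A = (1 - cos²A)/sin²A = sin²A/sin²A = 1 = LHS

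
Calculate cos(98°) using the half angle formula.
cos(98°) = -√((1 + cos 196°)/2) = -0.1392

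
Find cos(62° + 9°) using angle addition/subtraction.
cos(62° + 9°) = cos 62° cos 9° - sin 62° sin 9° = 0.3256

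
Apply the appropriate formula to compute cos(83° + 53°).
cos(83° + 53°) = cos 83° cos 53° - sin 83° sin 53° = -0.7193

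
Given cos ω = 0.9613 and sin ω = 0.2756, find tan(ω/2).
tan(ω/2) = sin ω / (1 + cos ω) = 0.1405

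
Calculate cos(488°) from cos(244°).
cos(488°) = cos²244° - sin²244° = -0.6157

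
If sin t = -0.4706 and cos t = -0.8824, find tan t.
tan t = sin t / cos t = 0.5333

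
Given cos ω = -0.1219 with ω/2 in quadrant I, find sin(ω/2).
sin(ω/2) = ±√((1 - cos ω)/2); positive since ω/2 ∈ QI, so sin(ω/2) = 0.749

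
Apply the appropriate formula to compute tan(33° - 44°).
tan(33° - 44°) = (tan 33° - tan 44°)/(1 + tan 33° tan 44°) = -0.1944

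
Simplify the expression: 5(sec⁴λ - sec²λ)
5(sec⁴λ - sec²λ) = 5(tan⁴λ + tan²λ) (using Pythagorean)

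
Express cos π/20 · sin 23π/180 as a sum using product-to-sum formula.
cos π/20 sin 23π/180 = (1/2)[sin(π/20+23π/180) - sin(π/20-23π/180)]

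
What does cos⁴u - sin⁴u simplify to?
cos⁴u - sin⁴u = cos(2u) (using Factoring + double angle)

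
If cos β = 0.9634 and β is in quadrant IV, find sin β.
sin β = -0.2681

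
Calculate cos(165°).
cos(165°) = -(√6+√2)/4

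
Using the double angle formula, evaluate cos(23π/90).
cos(23π/90) = cos²23π/180 - sin²23π/180 = 0.6947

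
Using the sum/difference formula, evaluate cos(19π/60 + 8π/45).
cos(19π/60 + 8π/45) = cos 19π/60 cos 8π/45 - sin 19π/60 sin 8π/45 = 0.01745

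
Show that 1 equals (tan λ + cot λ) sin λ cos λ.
RHS = (sin λ/cos λ + cos λ/sin λ) sin λ cos λ = ((sin²λ + cos²λ)/(sin λ cos λ)) · sin λ cos λ = sin²λ + cos²λ = 1 = LHS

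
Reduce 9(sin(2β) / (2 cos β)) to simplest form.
9(sin(2β) / (2 cos β)) = 9(sin β) (using Double angle)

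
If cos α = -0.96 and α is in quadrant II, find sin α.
sin α = 0.28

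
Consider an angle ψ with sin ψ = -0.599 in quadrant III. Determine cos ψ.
cos ψ = ±√(1 - sin²ψ) = -0.8007 (negative in QIII)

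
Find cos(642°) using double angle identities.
cos(642°) = cos²321° - sin²321° = 0.2079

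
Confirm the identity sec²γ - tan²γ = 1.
LHS = 1/cos²γ - sin²γ/cos²γ = (1 - sin²γ)/cos²γ = cos²γ/cos²γ = 1 = RHS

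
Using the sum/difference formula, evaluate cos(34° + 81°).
cos(34° + 81°) = cos 34° cos 81° - sin 34° sin 81° = -0.4226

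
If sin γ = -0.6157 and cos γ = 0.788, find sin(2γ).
sin(2γ) = 2 sin γ cos γ = -0.9703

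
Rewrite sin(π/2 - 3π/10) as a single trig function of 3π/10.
sin(π/2 - 3π/10) = cos(3π/10)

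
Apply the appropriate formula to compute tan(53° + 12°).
tan(53° + 12°) = (tan 53° + tan 12°)/(1 - tan 53° tan 12°) = 2.145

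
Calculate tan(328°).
tan(328°) = -0.6249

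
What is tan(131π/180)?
tan(131π/180) = -1.15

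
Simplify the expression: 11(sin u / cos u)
11(sin u / cos u) = 11(tan u) (using Quotient identity)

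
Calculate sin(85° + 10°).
sin(85° + 10°) = sin 85° cos 10° + cos 85° sin 10° = 0.9962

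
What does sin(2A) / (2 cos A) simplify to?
sin(2A) / (2 cos A) = sin A (using Double angle)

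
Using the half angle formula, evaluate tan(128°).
tan(128°) = sin 256° / (1 + cos 256°) = -1.28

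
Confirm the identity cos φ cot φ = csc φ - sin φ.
RHS = 1/sin φ - sin φ = (1 - sin²φ)/sin φ = cos²φ/sin φ = cos φ · (cos φ/sin φ) = cos φ cot φ = LHS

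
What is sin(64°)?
sin(64°) = 0.8988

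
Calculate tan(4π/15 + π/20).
tan(4π/15 + π/20) = (tan 4π/15 + tan π/20)/(1 - tan 4π/15 tan π/20) = 1.54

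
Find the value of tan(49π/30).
tan(49π/30) = -2.246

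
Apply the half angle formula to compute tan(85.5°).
tan(85.5°) = sin 171° / (1 + cos 171°) = 12.71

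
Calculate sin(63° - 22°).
sin(63° - 22°) = sin 63° cos 22° - cos 63° sin 22° = 0.6561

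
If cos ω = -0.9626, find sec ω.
sec ω = 1/cos ω = -1.039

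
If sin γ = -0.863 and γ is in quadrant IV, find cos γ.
cos γ = 0.5052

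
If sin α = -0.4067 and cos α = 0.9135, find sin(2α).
sin(2α) = 2 sin α cos α = -0.743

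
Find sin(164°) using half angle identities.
sin(164°) = √((1 - cos 328°)/2) = 0.2756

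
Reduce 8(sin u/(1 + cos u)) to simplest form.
8(sin u/(1 + cos u)) = 8(tan(u/2)) (using Half angle)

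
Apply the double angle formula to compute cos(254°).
cos(254°) = cos²127° - sin²127° = -0.2756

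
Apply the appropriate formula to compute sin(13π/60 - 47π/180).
sin(13π/60 - 47π/180) = sin 13π/60 cos 47π/180 - cos 13π/60 sin 47π/180 = -0.1392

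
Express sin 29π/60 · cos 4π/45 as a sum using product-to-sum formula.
sin 29π/60 cos 4π/45 = (1/2)[sin(29π/60+4π/45) + sin(29π/60-4π/45)]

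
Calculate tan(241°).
tan(241°) = 1.804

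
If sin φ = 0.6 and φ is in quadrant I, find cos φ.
cos φ = 0.8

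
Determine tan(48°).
tan(48°) = 1.111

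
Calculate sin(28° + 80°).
sin(28° + 80°) = sin 28° cos 80° + cos 28° sin 80° = 0.9511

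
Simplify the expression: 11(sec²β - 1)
11(sec²β - 1) = 11(tan²β) (using Pythagorean identity)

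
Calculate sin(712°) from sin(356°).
sin(712°) = 2 sin 356° cos 356° = -0.1392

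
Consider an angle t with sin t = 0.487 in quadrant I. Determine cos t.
cos t = √(1 - sin²t) = 0.8734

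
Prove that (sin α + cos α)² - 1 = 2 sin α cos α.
LHS = sin²α + 2 sin α cos α + cos²α - 1 = (sin²α + cos²α) + 2 sin α cos α - 1 = 1 + 2 sin α cos α - 1 = 2 sin α cos α = RHS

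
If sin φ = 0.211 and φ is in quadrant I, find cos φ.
cos φ = 0.9775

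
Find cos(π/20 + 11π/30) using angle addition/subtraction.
cos(π/20 + 11π/30) = cos π/20 cos 11π/30 - sin π/20 sin 11π/30 = (√6-√2)/4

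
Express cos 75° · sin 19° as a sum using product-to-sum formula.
cos 75° sin 19° = (1/2)[sin(75°+19°) - sin(75°-19°)]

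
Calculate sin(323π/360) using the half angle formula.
sin(323π/360) = √((1 - cos 323π/180)/2) = 0.3173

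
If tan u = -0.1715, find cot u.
cot u = 1/tan u = -5.831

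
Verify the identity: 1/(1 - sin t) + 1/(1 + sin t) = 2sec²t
LHS = [(1 + sin t) + (1 - sin t)] / [(1 - sin t)(1 + sin t)] = 2/(1 - sin²t) = 2/cos²t = 2sec²t = RHS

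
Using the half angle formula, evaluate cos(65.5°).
cos(65.5°) = √((1 + cos 131°)/2) = 0.4147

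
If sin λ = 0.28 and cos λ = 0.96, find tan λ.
tan λ = sin λ / cos λ = 0.2917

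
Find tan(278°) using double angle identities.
tan(278°) = 2 tan 139° / (1 - tan²139°) = -7.115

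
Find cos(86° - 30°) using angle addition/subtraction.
cos(86° - 30°) = cos 86° cos 30° + sin 86° sin 30° = 0.5592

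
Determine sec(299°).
sec(299°) = 2.063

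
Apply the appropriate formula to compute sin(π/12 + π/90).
sin(π/12 + π/90) = sin π/12 cos π/90 + cos π/12 sin π/90 = 0.2924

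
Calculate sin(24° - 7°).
sin(24° - 7°) = sin 24° cos 7° - cos 24° sin 7° = 0.2924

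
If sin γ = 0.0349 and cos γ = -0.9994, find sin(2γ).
sin(2γ) = 2 sin γ cos γ = -0.06976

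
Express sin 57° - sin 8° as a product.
sin 57° - sin 8° = 2 cos(32.5°) sin(24.5°)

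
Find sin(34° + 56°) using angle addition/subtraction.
sin(34° + 56°) = sin 34° cos 56° + cos 34° sin 56° = 1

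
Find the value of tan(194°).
tan(194°) = 0.2493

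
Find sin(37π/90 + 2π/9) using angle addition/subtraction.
sin(37π/90 + 2π/9) = sin 37π/90 cos 2π/9 + cos 37π/90 sin 2π/9 = 0.9135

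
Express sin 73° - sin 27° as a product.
sin 73° - sin 27° = 2 cos(50°) sin(23°)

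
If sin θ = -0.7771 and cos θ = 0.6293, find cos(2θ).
cos(2θ) = cos²θ - sin²θ = -0.2079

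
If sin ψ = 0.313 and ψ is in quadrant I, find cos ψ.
cos ψ = 0.9498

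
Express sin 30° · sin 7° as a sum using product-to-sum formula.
sin 30° sin 7° = (1/2)[cos(30°-7°) - cos(30°+7°)]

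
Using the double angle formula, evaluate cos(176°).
cos(176°) = cos²88° - sin²88° = -0.9976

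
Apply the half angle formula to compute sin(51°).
sin(51°) = √((1 - cos 102°)/2) = 0.7771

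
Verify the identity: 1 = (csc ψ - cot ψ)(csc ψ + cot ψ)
RHS = csc²ψ - cot²ψ = (1 + cot²ψ) - cot²ψ = 1 = LHS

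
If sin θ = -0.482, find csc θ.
csc θ = 1/sin θ = -2.075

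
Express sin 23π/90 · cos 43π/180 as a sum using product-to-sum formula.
sin 23π/90 cos 43π/180 = (1/2)[sin(23π/90+43π/180) + sin(23π/90-43π/180)]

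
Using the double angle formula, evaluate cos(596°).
cos(596°) = cos²298° - sin²298° = -0.5592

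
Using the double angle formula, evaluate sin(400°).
sin(400°) = 2 sin 200° cos 200° = 0.6428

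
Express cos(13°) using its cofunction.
cos(13°) = sin(90° - 13°) = sin(77°)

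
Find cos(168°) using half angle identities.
cos(168°) = -√((1 + cos 336°)/2) = -0.9781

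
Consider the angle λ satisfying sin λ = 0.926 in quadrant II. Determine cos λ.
cos λ = ±√(1 - sin²λ) = -0.3775 (negative in QII)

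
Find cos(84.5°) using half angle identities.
cos(84.5°) = √((1 + cos 169°)/2) = 0.09585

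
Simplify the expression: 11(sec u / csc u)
11(sec u / csc u) = 11(tan u) (using Reciprocal identities)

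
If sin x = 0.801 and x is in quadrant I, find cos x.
cos x = 0.5987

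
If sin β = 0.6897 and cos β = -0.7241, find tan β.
tan β = sin β / cos β = -0.9525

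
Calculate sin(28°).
sin(28°) = 0.4695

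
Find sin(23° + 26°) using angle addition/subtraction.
sin(23° + 26°) = sin 23° cos 26° + cos 23° sin 26° = 0.7547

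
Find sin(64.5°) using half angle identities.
sin(64.5°) = √((1 - cos 129°)/2) = 0.9026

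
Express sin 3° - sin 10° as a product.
sin 3° - sin 10° = 2 cos(6.5°) sin(-3.5°)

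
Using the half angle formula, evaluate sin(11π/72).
sin(11π/72) = √((1 - cos 11π/36)/2) = 0.4617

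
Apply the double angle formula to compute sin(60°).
sin(60°) = 2 sin 30° cos 30° = √3/2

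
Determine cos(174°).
cos(174°) = -0.9945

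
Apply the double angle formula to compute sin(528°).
sin(528°) = 2 sin 264° cos 264° = 0.2079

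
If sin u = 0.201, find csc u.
csc u = 1/sin u = 4.975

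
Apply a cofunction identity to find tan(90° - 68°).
tan(90° - 68°) = cot(68°) = 0.404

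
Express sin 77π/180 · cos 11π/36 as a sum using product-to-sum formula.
sin 77π/180 cos 11π/36 = (1/2)[sin(77π/180+11π/36) + sin(77π/180-11π/36)]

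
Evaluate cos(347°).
cos(347°) = 0.9744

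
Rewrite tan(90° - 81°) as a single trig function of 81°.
tan(90° - 81°) = cot(81°)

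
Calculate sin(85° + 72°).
sin(85° + 72°) = sin 85° cos 72° + cos 85° sin 72° = 0.3907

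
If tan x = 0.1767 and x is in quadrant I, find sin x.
sin x = 0.174 (using tan²x + 1 = sec²x)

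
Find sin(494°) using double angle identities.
sin(494°) = 2 sin 247° cos 247° = 0.7193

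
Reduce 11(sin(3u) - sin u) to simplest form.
11(sin(3u) - sin u) = 11(2 cos(2u) sin u) (using Sum-to-product)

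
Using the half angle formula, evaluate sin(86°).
sin(86°) = √((1 - cos 172°)/2) = 0.9976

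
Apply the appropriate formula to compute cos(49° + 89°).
cos(49° + 89°) = cos 49° cos 89° - sin 49° sin 89° = -0.7431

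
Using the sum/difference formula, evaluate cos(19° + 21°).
cos(19° + 21°) = cos 19° cos 21° - sin 19° sin 21° = 0.766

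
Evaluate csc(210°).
csc(210°) = -2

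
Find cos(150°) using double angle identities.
cos(150°) = 1 - 2sin²75° = -√3/2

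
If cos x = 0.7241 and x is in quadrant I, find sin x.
sin x = 0.6897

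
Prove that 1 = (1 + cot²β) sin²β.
RHS = csc²β · sin²β = (1/sin²β) · sin²β = 1 = LHS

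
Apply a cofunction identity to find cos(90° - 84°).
cos(90° - 84°) = sin(84°) = 0.9945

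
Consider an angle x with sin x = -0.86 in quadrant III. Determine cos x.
cos x = ±√(1 - sin²x) = -0.5103 (negative in QIII)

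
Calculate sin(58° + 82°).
sin(58° + 82°) = sin 58° cos 82° + cos 58° sin 82° = 0.6428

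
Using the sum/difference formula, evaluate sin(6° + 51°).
sin(6° + 51°) = sin 6° cos 51° + cos 6° sin 51° = 0.8387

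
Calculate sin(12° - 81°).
sin(12° - 81°) = sin 12° cos 81° - cos 12° sin 81° = -0.9336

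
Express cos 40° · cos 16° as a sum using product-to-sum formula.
cos 40° cos 16° = (1/2)[cos(40°-16°) + cos(40°+16°)]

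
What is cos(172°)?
cos(172°) = -0.9903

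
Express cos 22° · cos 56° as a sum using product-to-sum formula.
cos 22° cos 56° = (1/2)[cos(22°-56°) + cos(22°+56°)]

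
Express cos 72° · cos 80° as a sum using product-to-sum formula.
cos 72° cos 80° = (1/2)[cos(72°-80°) + cos(72°+80°)]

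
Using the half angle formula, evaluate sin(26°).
sin(26°) = √((1 - cos 52°)/2) = 0.4384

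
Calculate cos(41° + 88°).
cos(41° + 88°) = cos 41° cos 88° - sin 41° sin 88° = -0.6293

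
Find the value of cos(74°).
cos(74°) = 0.2756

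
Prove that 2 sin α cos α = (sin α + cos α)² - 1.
RHS = sin²α + 2 sin α cos α + cos²α - 1 = (sin²α + cos²α) + 2 sin α cos α - 1 = 1 + 2 sin α cos α - 1 = 2 sin α cos α = LHS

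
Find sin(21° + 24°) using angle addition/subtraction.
sin(21° + 24°) = sin 21° cos 24° + cos 21° sin 24° = √2/2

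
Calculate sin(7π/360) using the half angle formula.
sin(7π/360) = √((1 - cos 7π/180)/2) = 0.06105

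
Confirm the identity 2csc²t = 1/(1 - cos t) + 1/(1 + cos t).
RHS = [(1 + cos t) + (1 - cos t)] / [(1 - cos t)(1 + cos t)] = 2/(1 - cos²t) = 2/sin²t = 2csc²t = LHS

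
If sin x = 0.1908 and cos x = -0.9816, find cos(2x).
cos(2x) = cos²x - sin²x = 0.9271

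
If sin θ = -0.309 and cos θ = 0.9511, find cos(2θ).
cos(2θ) = cos²θ - sin²θ = 0.8091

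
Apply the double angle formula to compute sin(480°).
sin(480°) = 2 sin 240° cos 240° = √3/2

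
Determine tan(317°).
tan(317°) = -0.9325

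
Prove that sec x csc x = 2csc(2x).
RHS = 2/sin(2x) = 2/(2 sin x cos x) = 1/(sin x cos x) = (1/cos x)(1/sin x) = sec x csc x = LHS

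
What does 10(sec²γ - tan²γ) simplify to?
10(sec²γ - tan²γ) = 10 (using Pythagorean identity)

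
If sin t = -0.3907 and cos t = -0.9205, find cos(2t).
cos(2t) = cos²t - sin²t = 0.6947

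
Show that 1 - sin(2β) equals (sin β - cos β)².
RHS = sin²β - 2 sin β cos β + cos²β = (sin²β + cos²β) - 2 sin β cos β = 1 - sin(2β) = LHS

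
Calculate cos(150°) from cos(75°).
cos(150°) = cos²75° - sin²75° = -√3/2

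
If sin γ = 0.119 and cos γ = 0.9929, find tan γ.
tan γ = sin γ / cos γ = 0.1199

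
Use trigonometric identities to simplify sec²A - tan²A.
sec²A - tan²A = 1 (using Pythagorean identity)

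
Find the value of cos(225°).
cos(225°) = -√2/2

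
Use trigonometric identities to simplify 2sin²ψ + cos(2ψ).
2sin²ψ + cos(2ψ) = 1 (using Double angle)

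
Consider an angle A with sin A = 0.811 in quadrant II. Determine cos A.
cos A = ±√(1 - sin²A) = -0.585 (negative in QII)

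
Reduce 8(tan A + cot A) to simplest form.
8(tan A + cot A) = 8(sec A csc A) (using Quotient identities)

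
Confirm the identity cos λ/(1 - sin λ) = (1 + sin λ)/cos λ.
RHS = (1 + sin λ)(1 - sin λ) / (cos λ(1 - sin λ)) = (1 - sin²λ) / (cos λ(1 - sin λ)) = cos²λ / (cos λ(1 - sin λ)) = cos λ/(1 - sin λ) = LHS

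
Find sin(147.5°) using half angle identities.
sin(147.5°) = √((1 - cos 295°)/2) = 0.5373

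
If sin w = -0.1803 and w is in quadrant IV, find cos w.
cos w = 0.9836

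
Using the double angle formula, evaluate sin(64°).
sin(64°) = 2 sin 32° cos 32° = 0.8988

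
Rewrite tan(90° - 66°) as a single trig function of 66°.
tan(90° - 66°) = cot(66°)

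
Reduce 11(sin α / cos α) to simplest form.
11(sin α / cos α) = 11(tan α) (using Quotient identity)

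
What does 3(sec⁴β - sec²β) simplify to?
3(sec⁴β - sec²β) = 3(tan⁴β + tan²β) (using Pythagorean)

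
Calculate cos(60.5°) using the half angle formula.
cos(60.5°) = √((1 + cos 121°)/2) = 0.4924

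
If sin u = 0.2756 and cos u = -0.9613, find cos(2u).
cos(2u) = cos²u - sin²u = 0.8481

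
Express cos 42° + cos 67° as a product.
cos 42° + cos 67° = 2 cos(54.5°) cos(-12.5°)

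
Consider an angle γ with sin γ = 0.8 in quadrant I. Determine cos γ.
cos γ = √(1 - sin²γ) = 0.6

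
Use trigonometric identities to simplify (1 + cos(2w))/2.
(1 + cos(2w))/2 = cos²w (using Power reduction)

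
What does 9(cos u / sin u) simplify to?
9(cos u / sin u) = 9(cot u) (using Quotient identity)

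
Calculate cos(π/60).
cos(π/60) = 0.9986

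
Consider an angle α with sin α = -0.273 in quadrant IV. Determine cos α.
cos α = √(1 - sin²α) = 0.962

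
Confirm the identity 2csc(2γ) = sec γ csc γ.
LHS = 2/sin(2γ) = 2/(2 sin γ cos γ) = 1/(sin γ cos γ) = (1/cos γ)(1/sin γ) = sec γ csc γ = RHS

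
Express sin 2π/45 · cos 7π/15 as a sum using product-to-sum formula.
sin 2π/45 cos 7π/15 = (1/2)[sin(2π/45+7π/15) + sin(2π/45-7π/15)]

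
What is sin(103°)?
sin(103°) = 0.9744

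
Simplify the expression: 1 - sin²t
1 - sin²t = cos²t (using Pythagorean identity)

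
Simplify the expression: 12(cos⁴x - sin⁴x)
12(cos⁴x - sin⁴x) = 12(cos(2x)) (using Factoring + double angle)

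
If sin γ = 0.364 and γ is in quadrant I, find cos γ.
cos γ = 0.9314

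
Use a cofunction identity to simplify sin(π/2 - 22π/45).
sin(π/2 - 22π/45) = cos(22π/45)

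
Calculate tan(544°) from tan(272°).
tan(544°) = 2 tan 272° / (1 - tan²272°) = 0.06993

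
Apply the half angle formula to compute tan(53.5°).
tan(53.5°) = sin 107° / (1 + cos 107°) = 1.351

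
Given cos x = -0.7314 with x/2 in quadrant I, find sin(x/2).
sin(x/2) = ±√((1 - cos x)/2); positive since x/2 ∈ QI, so sin(x/2) = 0.9304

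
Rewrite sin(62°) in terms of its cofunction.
sin(62°) = cos(90° - 62°) = cos(28°)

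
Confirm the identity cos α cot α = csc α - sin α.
RHS = 1/sin α - sin α = (1 - sin²α)/sin α = cos²α/sin α = cos α · (cos α/sin α) = cos α cot α = LHS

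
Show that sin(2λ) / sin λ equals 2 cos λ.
LHS = 2 sin λ cos λ / sin λ = 2 cos λ = RHS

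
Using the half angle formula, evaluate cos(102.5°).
cos(102.5°) = -√((1 + cos 205°)/2) = -0.2164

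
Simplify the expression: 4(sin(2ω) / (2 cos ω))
4(sin(2ω) / (2 cos ω)) = 4(sin ω) (using Double angle)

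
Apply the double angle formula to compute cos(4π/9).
cos(4π/9) = cos²2π/9 - sin²2π/9 = 0.1736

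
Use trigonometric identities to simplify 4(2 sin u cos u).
4(2 sin u cos u) = 4(sin(2u)) (using Double angle)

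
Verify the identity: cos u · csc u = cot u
LHS = cos u · (1/sin u) = cos u/sin u = cot u = RHS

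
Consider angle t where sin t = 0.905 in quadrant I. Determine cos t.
cos t = √(1 - sin²t) = 0.4254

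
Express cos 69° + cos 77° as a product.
cos 69° + cos 77° = 2 cos(73°) cos(-4°)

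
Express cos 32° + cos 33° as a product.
cos 32° + cos 33° = 2 cos(32.5°) cos(-0.5°)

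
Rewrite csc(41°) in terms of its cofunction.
csc(41°) = sec(90° - 41°) = sec(49°)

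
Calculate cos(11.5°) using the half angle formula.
cos(11.5°) = √((1 + cos 23°)/2) = 0.9799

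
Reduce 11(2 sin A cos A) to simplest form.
11(2 sin A cos A) = 11(sin(2A)) (using Double angle)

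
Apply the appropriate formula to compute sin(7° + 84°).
sin(7° + 84°) = sin 7° cos 84° + cos 7° sin 84° = 0.9998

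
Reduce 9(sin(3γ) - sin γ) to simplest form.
9(sin(3γ) - sin γ) = 9(2 cos(2γ) sin γ) (using Sum-to-product)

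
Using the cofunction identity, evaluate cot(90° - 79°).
cot(90° - 79°) = tan(79°) = 5.145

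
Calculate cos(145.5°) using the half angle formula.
cos(145.5°) = -√((1 + cos 291°)/2) = -0.8241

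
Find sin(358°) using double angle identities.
sin(358°) = 2 sin 179° cos 179° = -0.0349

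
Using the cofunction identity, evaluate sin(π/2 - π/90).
sin(π/2 - π/90) = cos(π/90) = 0.9994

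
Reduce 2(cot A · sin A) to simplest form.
2(cot A · sin A) = 2(cos A) (using Quotient identity)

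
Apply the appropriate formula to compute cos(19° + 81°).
cos(19° + 81°) = cos 19° cos 81° - sin 19° sin 81° = -0.1736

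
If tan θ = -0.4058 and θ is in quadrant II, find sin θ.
sin θ = 0.376 (using tan²θ + 1 = sec²θ)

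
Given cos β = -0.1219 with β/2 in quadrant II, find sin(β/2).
sin(β/2) = ±√((1 - cos β)/2); positive since β/2 ∈ QII, so sin(β/2) = 0.749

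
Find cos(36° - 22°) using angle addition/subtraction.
cos(36° - 22°) = cos 36° cos 22° + sin 36° sin 22° = 0.9703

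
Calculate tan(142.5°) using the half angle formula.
tan(142.5°) = sin 285° / (1 + cos 285°) = -0.7673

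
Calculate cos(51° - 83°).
cos(51° - 83°) = cos 51° cos 83° + sin 51° sin 83° = 0.848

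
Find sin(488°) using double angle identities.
sin(488°) = 2 sin 244° cos 244° = 0.788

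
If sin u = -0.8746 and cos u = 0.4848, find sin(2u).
sin(2u) = 2 sin u cos u = -0.848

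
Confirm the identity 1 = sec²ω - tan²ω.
RHS = 1/cos²ω - sin²ω/cos²ω = (1 - sin²ω)/cos²ω = cos²ω/cos²ω = 1 = LHS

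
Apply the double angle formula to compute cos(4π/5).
cos(4π/5) = 2cos²2π/5 - 1 = -0.809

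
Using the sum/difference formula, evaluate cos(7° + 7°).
cos(7° + 7°) = cos 7° cos 7° - sin 7° sin 7° = 0.9703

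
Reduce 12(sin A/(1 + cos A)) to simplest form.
12(sin A/(1 + cos A)) = 12(tan(A/2)) (using Half angle)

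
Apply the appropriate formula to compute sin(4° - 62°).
sin(4° - 62°) = sin 4° cos 62° - cos 4° sin 62° = -0.848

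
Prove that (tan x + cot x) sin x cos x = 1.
LHS = (sin x/cos x + cos x/sin x) sin x cos x = ((sin²x + cos²x)/(sin x cos x)) · sin x cos x = sin²x + cos²x = 1 = RHS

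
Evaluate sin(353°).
sin(353°) = -0.1219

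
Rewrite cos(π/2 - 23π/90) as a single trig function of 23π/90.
cos(π/2 - 23π/90) = sin(23π/90)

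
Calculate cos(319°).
cos(319°) = 0.7547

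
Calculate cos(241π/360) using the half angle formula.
cos(241π/360) = -√((1 + cos 241π/180)/2) = -0.5075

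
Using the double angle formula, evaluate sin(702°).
sin(702°) = 2 sin 351° cos 351° = -0.309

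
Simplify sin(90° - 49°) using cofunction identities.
sin(90° - 49°) = cos(49°)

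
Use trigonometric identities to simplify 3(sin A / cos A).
3(sin A / cos A) = 3(tan A) (using Quotient identity)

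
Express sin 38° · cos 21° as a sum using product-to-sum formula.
sin 38° cos 21° = (1/2)[sin(38°+21°) + sin(38°-21°)]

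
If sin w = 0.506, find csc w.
csc w = 1/sin w = 1.976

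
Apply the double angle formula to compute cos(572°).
cos(572°) = cos²286° - sin²286° = -0.848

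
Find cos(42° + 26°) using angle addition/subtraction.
cos(42° + 26°) = cos 42° cos 26° - sin 42° sin 26° = 0.3746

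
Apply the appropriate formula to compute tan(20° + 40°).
tan(20° + 40°) = (tan 20° + tan 40°)/(1 - tan 20° tan 40°) = √3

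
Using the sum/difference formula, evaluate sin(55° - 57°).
sin(55° - 57°) = sin 55° cos 57° - cos 55° sin 57° = -0.0349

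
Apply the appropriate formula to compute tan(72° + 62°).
tan(72° + 62°) = (tan 72° + tan 62°)/(1 - tan 72° tan 62°) = -1.036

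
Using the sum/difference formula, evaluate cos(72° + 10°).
cos(72° + 10°) = cos 72° cos 10° - sin 72° sin 10° = 0.1392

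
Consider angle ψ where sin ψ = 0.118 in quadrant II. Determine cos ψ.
cos ψ = ±√(1 - sin²ψ) = -0.993 (negative in QII)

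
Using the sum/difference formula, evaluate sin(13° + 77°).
sin(13° + 77°) = sin 13° cos 77° + cos 13° sin 77° = 1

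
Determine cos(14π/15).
cos(14π/15) = -0.9781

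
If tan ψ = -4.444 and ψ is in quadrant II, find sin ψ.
sin ψ = 0.9756 (using tan²ψ + 1 = sec²ψ)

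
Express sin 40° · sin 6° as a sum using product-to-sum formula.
sin 40° sin 6° = (1/2)[cos(40°-6°) - cos(40°+6°)]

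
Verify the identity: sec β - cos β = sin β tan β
LHS = 1/cos β - cos β = (1 - cos²β)/cos β = sin²β/cos β = sin β · (sin β/cos β) = sin β tan β = RHS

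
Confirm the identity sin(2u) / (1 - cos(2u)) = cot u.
LHS = 2 sin u cos u / (2sin²u) = cos u/sin u = cot u = RHS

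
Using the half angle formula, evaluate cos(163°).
cos(163°) = -√((1 + cos 326°)/2) = -0.9563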